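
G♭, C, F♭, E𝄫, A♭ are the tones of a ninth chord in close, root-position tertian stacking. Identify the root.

F♭

Stacking in thirds gives F♭ – A♭ – C – E𝄫 – G♭, so F♭ is the root — F♭ dominant ninth sharp five.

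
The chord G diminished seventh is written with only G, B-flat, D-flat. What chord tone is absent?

F-flat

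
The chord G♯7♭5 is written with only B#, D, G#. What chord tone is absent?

F#

G♯7♭5 = G#, B#, D, F#. The voicing lacks the 7th (minor 7th), F#.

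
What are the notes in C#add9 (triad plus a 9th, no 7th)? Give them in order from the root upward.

C#  E#  G#  D#

Root C#, quality added-ninth:
C# — root
E# — major 3rd
G# — perfect 5th
D# — major 9th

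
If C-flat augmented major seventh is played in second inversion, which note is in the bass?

C-flat augmented major seventh in root position is C-flat–E-flat–G–B-flat.
Second inversion places the fifth in the bass, which is G.

G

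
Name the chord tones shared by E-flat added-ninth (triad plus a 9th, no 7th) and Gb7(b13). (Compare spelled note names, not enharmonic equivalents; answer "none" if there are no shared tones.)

E-flat added-ninth: Eb G Bb F
Gb7(b13): Gb Bb Db Fb Ebb
Common to both → Bb.

Bb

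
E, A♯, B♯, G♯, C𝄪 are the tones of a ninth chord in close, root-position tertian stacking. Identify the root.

Arranged so that each adjacent pair is a third by letter name: A♯ – C𝄪 – E – G♯ – B♯.
The bottom of that stack, A♯, is the root (this is A♯ dominant ninth flat five).

A♯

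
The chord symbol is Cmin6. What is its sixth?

Cmin6 is built on C; its 6th is a major 6th above the root.
A sixth above C uses the letter A, and the major 6th above C is A.

A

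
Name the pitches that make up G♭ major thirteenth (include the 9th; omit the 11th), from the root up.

G♭, B♭, D♭, F, A♭, E♭

Root G♭, quality major thirteenth:
root → G♭
3rd (major 3rd) → B♭
5th (perfect 5th) → D♭
7th (major 7th) → F
9th (major 9th) → A♭
13th (major 13th) → E♭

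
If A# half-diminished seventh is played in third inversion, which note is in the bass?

G-sharp

A# half-diminished seventh in root position is A-sharp–C-sharp–E–G-sharp.
Third inversion places the seventh in the bass, which is G-sharp.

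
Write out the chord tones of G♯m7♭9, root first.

G#, B, D#, F#, A

G♯m7♭9 is a minor seventh flat nine built on G#.
Root: G#
Minor 3rd (3rd): B
Perfect 5th (5th): D#
Minor 7th (7th): F#
Minor 9th (9th): A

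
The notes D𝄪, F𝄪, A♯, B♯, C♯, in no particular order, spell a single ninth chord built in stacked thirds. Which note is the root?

Stacking in thirds gives B♯ – D𝄪 – F𝄪 – A♯ – C♯, so B♯ is the root — B♯ dominant seventh flat nine.

B♯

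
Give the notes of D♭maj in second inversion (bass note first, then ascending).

A♭, D♭, F

In root position, D♭maj is D♭–F–A♭.
Second inversion puts the fifth (A♭) in the bass.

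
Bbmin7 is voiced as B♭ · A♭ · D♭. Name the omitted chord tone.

The full Bbmin7 chord is B♭, D♭, F, A♭.
Comparing with the voicing, the perfect 5th (5th) — F — is absent.

F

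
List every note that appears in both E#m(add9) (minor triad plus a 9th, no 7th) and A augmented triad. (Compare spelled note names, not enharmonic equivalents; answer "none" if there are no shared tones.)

E#m(add9) = E♯, G♯, B♯, F𝄪.
A augmented triad = A, C♯, E♯.
Shared: E♯.

E♯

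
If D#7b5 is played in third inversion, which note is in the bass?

C#

D#7b5 in root position is D#–F##–A–C#.
Third inversion places the seventh in the bass, which is C#.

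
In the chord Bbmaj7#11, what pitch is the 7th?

A

Root of Bbmaj7#11 = Bb. The 7th is a major 7th: Bb up a major 7th → A.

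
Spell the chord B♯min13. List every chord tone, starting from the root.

B♯min13 is a minor thirteenth built on B♯.
Root: B♯
Minor 3rd (3rd): D♯
Perfect 5th (5th): F𝄪
Minor 7th (7th): A♯
Major 9th (9th): C𝄪
Perfect 11th (11th): E♯
Major 13th (13th): G𝄪

B♯, D♯, F𝄪, A♯, C𝄪, E♯, G𝄪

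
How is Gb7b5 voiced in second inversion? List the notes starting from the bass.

Dbb  Fb  Gb  Bb

Gb7b5 = Gb–Bb–Dbb–Fb; second inversion → fifth (Dbb) lowest.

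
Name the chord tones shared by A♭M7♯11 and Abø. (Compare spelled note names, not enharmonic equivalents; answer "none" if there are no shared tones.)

A♭M7♯11: A♭ C E♭ G D
Abø: A♭ C♭ E𝄫 G♭
Common to both → A♭.

A♭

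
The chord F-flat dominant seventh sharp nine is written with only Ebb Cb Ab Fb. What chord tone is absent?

G

The full F-flat dominant seventh sharp nine chord is Fb, Ab, Cb, Ebb, G.
Comparing with the voicing, the augmented 9th (9th) — G — is absent.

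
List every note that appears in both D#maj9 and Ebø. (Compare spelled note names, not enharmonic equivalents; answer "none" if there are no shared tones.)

D#maj9: D# F## A# C## E#
Ebø: Eb Gb Bbb Db
Common to both → none.

none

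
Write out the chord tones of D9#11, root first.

D, F#, A, C, E, G#

D9#11 is a dominant ninth sharp eleven built on D.
root → D
3rd (major 3rd) → F#
5th (perfect 5th) → A
7th (minor 7th) → C
9th (major 9th) → E
11th (augmented 11th) → G#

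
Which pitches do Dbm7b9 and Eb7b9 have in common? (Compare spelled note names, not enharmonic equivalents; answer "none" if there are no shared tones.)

Db Fb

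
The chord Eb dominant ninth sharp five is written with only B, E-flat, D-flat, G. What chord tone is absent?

F

The full Eb dominant ninth sharp five chord is E-flat, G, B, D-flat, F.
Comparing with the voicing, the major 9th (9th) — F — is absent.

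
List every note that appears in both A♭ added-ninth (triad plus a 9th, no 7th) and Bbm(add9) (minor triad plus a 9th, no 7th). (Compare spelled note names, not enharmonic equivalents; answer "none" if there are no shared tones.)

C, Bb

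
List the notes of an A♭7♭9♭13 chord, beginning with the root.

A♭7♭9♭13 is a dominant seventh flat nine flat thirteen built on Ab.
root → Ab
3rd (major 3rd) → C
5th (perfect 5th) → Eb
7th (minor 7th) → Gb
9th (minor 9th) → Bbb
13th (minor 13th) → Fb

Ab  C  Eb  Gb  Bbb  Fb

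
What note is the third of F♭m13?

Root of F♭m13 = Fb. The 3rd is a minor 3rd: Fb up a minor 3rd → Abb.

Abb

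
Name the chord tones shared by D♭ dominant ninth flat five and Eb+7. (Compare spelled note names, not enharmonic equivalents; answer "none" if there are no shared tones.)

Db, Eb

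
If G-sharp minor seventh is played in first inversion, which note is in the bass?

G-sharp minor seventh = G-sharp–B–D-sharp–F-sharp. First inversion → third in the bass = B.

B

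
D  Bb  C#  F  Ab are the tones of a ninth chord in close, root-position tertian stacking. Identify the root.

Bb

Stacking in thirds gives Bb – D – F – Ab – C#, so Bb is the root — Bb dominant seventh sharp nine.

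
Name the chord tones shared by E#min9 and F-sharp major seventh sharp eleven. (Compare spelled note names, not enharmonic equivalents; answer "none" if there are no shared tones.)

E# – B#

E#min9 = E#, G#, B#, D#, F##.
F-sharp major seventh sharp eleven = F#, A#, C#, E#, B#.
Shared: E#, B#.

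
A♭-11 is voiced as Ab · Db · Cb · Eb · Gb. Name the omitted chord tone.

A♭-11 = Ab, Cb, Eb, Gb, Bb, Db. The voicing lacks the 9th (major 9th), Bb.

Bb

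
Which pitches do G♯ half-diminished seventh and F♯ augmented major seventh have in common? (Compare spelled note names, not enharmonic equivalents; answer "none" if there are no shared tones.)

G♯ half-diminished seventh: G# B D F#
F♯ augmented major seventh: F# A# C## E#
Common to both → F#.

F#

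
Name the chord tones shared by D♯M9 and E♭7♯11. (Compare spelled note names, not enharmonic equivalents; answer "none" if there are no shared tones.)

D♯M9 = D#, F##, A#, C##, E#.
E♭7♯11 = Eb, G, Bb, Db, A.
Shared: none.

none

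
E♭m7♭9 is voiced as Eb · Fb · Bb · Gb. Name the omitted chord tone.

Db

E♭m7♭9 = Eb, Gb, Bb, Db, Fb. The voicing lacks the 7th (minor 7th), Db.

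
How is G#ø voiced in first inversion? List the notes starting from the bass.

G#ø = G♯–B–D–F♯; first inversion → third (B) lowest.

B, D, F♯, G♯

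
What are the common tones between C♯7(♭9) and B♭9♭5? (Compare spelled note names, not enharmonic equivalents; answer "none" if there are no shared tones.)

D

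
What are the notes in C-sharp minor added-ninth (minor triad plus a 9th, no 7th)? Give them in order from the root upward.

Root C♯, quality minor added-ninth:
Root: C♯
Minor 3rd (3rd): E
Perfect 5th (5th): G♯
Major 9th (9th): D♯

C♯, E, G♯, D♯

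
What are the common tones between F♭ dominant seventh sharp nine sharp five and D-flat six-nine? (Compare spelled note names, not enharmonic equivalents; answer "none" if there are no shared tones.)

F♭ dominant seventh sharp nine sharp five = Fb, Ab, C, Ebb, G.
D-flat six-nine = Db, F, Ab, Bb, Eb.
Shared: Ab.

Ab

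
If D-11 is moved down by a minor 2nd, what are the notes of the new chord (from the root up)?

C#, E, G#, B, D#, F#

Transposed root: D → C# (minor 2nd down). So we spell C# minor eleventh:
Root: C#
Minor 3rd (3rd): E
Perfect 5th (5th): G#
Minor 7th (7th): B
Major 9th (9th): D#
Perfect 11th (11th): F#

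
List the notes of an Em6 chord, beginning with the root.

Em6 is a minor sixth built on E.
Root: E
Minor 3rd (3rd): G
Perfect 5th (5th): B
Major 6th (6th): C♯

E G B C♯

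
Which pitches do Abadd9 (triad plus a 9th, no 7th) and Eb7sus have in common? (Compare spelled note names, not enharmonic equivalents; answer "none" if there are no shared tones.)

Abadd9: Ab C Eb Bb
Eb7sus: Eb Ab Bb Db
Common to both → Ab, Eb, Bb.

Ab Eb Bb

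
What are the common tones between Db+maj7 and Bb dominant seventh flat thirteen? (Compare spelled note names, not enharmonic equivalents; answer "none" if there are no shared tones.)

F

Db+maj7 = Db, F, A, C.
Bb dominant seventh flat thirteen = Bb, D, F, Ab, Gb.
Shared: F.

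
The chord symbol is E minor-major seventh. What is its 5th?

B

E minor-major seventh is built on E; its 5th is a perfect 5th above the root.
A fifth above E uses the letter B, and the perfect 5th above E is B.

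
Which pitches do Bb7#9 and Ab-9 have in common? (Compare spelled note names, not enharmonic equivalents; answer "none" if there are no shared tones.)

B♭  A♭

Bb7#9 = B♭, D, F, A♭, C♯.
Ab-9 = A♭, C♭, E♭, G♭, B♭.
Shared: B♭, A♭.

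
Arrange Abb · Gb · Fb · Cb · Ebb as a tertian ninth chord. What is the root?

Arranged so that each adjacent pair is a third by letter name: Fb – Abb – Cb – Ebb – Gb.
The bottom of that stack, Fb, is the root (this is Fb minor ninth).

Fb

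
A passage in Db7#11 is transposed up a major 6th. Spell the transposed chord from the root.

D♭ up a major 6th → B♭. New chord: B♭ dominant seventh sharp eleven.
- root: B♭
- major 3rd: D
- perfect 5th: F
- minor 7th: A♭
- augmented 11th: E

B♭ – D – F – A♭ – E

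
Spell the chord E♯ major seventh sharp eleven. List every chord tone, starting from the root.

E♯ G𝄪 B♯ D𝄪 A𝄪

E♯ major seventh sharp eleven is a major seventh sharp eleven built on E♯.
root → E♯
3rd (major 3rd) → G𝄪
5th (perfect 5th) → B♯
7th (major 7th) → D𝄪
11th (augmented 11th) → A𝄪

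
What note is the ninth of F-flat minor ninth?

Root of F-flat minor ninth = Fb. The 9th is a major 9th: Fb up a major 9th → Gb.

Gb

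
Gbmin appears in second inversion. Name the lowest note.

Db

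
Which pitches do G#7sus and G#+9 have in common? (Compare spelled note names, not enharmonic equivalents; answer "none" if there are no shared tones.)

G# F#

G#7sus: G# C# D# F#
G#+9: G# B# D## F# A#
Common to both → G#, F#.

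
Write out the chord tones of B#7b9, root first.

B#7b9: dominant seventh flat nine on B#.
B# — root
D## — major 3rd
F## — perfect 5th
A# — minor 7th
C# — minor 9th

B#, D##, F##, A#, C#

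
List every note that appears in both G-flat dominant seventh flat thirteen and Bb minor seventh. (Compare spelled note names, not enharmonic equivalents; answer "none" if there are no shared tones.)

B-flat D-flat

G-flat dominant seventh flat thirteen = G-flat, B-flat, D-flat, F-flat, E-double-flat.
Bb minor seventh = B-flat, D-flat, F, A-flat.
Shared: B-flat, D-flat.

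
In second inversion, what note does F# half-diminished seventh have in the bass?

F# half-diminished seventh = F#–A–C–E. Second inversion → fifth in the bass = C.

C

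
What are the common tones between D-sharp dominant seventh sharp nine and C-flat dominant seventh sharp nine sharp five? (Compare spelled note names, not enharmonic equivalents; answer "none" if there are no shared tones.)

none

D-sharp dominant seventh sharp nine: D-sharp F-double-sharp A-sharp C-sharp E-double-sharp
C-flat dominant seventh sharp nine sharp five: C-flat E-flat G B-double-flat D
Common to both → none.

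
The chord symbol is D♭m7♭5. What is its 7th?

Root of D♭m7♭5 = Db. The 7th is a minor 7th: Db up a minor 7th → Cb.

Cb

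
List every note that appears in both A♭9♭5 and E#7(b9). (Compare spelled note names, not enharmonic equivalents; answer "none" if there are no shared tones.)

none

A♭9♭5: A♭ C E𝄫 G♭ B♭
E#7(b9): E♯ G𝄪 B♯ D♯ F♯
Common to both → none.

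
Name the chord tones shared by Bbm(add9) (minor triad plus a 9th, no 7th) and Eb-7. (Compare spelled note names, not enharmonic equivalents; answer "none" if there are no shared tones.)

Bbm(add9): Bb Db F C
Eb-7: Eb Gb Bb Db
Common to both → Bb, Db.

Bb Db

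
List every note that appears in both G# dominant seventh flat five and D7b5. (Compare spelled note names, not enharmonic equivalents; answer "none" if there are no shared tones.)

G# dominant seventh flat five: G# B# D F#
D7b5: D F# Ab C
Common to both → D, F#.

D, F#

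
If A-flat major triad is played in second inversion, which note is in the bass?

Eb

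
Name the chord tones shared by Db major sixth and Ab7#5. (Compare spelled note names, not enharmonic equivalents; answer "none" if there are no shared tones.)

Ab

Db major sixth: Db F Ab Bb
Ab7#5: Ab C E Gb
Common to both → Ab.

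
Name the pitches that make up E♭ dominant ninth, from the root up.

E-flat, G, B-flat, D-flat, F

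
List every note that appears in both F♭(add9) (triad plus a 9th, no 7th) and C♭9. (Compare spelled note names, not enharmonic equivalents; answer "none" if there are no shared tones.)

Cb  Gb

F♭(add9): Fb Ab Cb Gb
C♭9: Cb Eb Gb Bbb Db
Common to both → Cb, Gb.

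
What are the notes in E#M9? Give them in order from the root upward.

E#M9: major ninth on E#.
root → E#
3rd (major 3rd) → G##
5th (perfect 5th) → B#
7th (major 7th) → D##
9th (major 9th) → F##

E# – G## – B# – D## – F##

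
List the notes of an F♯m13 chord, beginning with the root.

F#  A  C#  E  G#  B  D#

F♯m13 is a minor thirteenth built on F#.
- root: F#
- minor 3rd: A
- perfect 5th: C#
- minor 7th: E
- major 9th: G#
- perfect 11th: B
- major 13th: D#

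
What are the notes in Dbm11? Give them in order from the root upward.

Dbm11 is a minor eleventh built on Db.
root → Db
3rd (minor 3rd) → Fb
5th (perfect 5th) → Ab
7th (minor 7th) → Cb
9th (major 9th) → Eb
11th (perfect 11th) → Gb

Db – Fb – Ab – Cb – Eb – Gb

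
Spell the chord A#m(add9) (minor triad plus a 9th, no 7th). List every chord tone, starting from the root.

A# – C# – E# – B#

Root A#, quality minor added-ninth:
A# — root
C# — minor 3rd
E# — perfect 5th
B# — major 9th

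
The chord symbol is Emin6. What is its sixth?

Root of Emin6 = E. The 6th is a major 6th: E up a major 6th → C#.

C#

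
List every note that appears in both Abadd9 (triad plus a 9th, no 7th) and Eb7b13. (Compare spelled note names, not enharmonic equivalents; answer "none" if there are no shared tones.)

Eb  Bb

Abadd9: Ab C Eb Bb
Eb7b13: Eb G Bb Db Cb
Common to both → Eb, Bb.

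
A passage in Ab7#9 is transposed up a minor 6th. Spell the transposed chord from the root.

Fb  Ab  Cb  Ebb  G

Ab up a minor 6th → Fb. New chord: Fb dominant seventh sharp nine.
Fb — root
Ab — major 3rd
Cb — perfect 5th
Ebb — minor 7th
G — augmented 9th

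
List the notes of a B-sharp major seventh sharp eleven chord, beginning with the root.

B-sharp  D-double-sharp  F-double-sharp  A-double-sharp  E-double-sharp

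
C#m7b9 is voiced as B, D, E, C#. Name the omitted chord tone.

G#

C#m7b9 = C#, E, G#, B, D. The voicing lacks the 5th (perfect 5th), G#.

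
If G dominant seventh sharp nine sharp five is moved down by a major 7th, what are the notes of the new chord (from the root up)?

A major 7th down from G is Ab, so the new chord is Ab dominant seventh sharp nine sharp five.
root → Ab
3rd (major 3rd) → C
5th (augmented 5th) → E
7th (minor 7th) → Gb
9th (augmented 9th) → B

Ab, C, E, Gb, B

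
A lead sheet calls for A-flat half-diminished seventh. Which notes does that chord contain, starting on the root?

Ab Cb Ebb Gb

A-flat half-diminished seventh: half-diminished seventh on Ab.
Ab — root
Cb — minor 3rd
Ebb — diminished 5th
Gb — minor 7th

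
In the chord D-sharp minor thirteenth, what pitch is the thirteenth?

B-sharp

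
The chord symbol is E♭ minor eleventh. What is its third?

Root of E♭ minor eleventh = E-flat. The 3rd is a minor 3rd: E-flat up a minor 3rd → G-flat.

G-flat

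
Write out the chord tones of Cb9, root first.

Cb9 is a dominant ninth built on C♭.
root → C♭
3rd (major 3rd) → E♭
5th (perfect 5th) → G♭
7th (minor 7th) → B𝄫
9th (major 9th) → D♭

C♭, E♭, G♭, B𝄫, D♭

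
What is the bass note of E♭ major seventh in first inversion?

G

E♭ major seventh = E-flat–G–B-flat–D. First inversion → third in the bass = G.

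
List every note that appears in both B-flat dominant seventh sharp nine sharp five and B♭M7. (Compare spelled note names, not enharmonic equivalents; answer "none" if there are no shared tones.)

Bb, D

B-flat dominant seventh sharp nine sharp five: Bb D F# Ab C#
B♭M7: Bb D F A
Common to both → Bb, D.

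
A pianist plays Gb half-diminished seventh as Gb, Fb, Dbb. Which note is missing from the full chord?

The full Gb half-diminished seventh chord is Gb, Bbb, Dbb, Fb.
Comparing with the voicing, the minor 3rd (3rd) — Bbb — is absent.

Bbb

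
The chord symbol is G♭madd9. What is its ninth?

Ab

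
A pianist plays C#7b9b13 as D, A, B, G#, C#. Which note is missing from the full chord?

E#

The full C#7b9b13 chord is C#, E#, G#, B, D, A.
Comparing with the voicing, the major 3rd (3rd) — E# — is absent.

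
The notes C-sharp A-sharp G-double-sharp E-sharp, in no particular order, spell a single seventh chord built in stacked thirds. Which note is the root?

A-sharp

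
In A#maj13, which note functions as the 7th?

A#maj13 is built on A♯; its 7th is a major 7th above the root.
A seventh above A uses the letter G, and the major 7th above A♯ is G𝄪.

G𝄪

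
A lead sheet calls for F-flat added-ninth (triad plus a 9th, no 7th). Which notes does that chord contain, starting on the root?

F-flat, A-flat, C-flat, G-flat

F-flat added-ninth: added-ninth on F-flat.
root → F-flat
3rd (major 3rd) → A-flat
5th (perfect 5th) → C-flat
9th (major 9th) → G-flat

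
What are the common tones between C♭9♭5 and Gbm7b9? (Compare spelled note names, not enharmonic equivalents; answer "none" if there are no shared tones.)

B𝄫 – D♭

C♭9♭5 = C♭, E♭, G𝄫, B𝄫, D♭.
Gbm7b9 = G♭, B𝄫, D♭, F♭, A𝄫.
Shared: B𝄫, D♭.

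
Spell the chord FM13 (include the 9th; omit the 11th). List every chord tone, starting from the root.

F, A, C, E, G, D

Root F, quality major thirteenth:
Root: F
Major 3rd (3rd): A
Perfect 5th (5th): C
Major 7th (7th): E
Major 9th (9th): G
Major 13th (13th): D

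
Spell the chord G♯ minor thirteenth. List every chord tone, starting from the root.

G-sharp – B – D-sharp – F-sharp – A-sharp – C-sharp – E-sharp

Root G-sharp, quality minor thirteenth:
Root: G-sharp
Minor 3rd (3rd): B
Perfect 5th (5th): D-sharp
Minor 7th (7th): F-sharp
Major 9th (9th): A-sharp
Perfect 11th (11th): C-sharp
Major 13th (13th): E-sharp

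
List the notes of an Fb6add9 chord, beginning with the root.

Fb – Ab – Cb – Db – Gb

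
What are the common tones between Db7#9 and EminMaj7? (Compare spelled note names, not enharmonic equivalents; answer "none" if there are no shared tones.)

E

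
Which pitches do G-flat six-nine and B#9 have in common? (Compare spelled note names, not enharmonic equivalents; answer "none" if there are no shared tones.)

G-flat six-nine = Gb, Bb, Db, Eb, Ab.
B#9 = B#, D##, F##, A#, C##.
Shared: none.

none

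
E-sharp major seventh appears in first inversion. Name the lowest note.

E-sharp major seventh in root position is E#–G##–B#–D##.
First inversion places the third in the bass, which is G##.

G##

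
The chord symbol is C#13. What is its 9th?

C#13 is built on C#; its 9th is a major 9th above the root.
A second above C uses the letter D, and the major 9th above C# is D#.

D#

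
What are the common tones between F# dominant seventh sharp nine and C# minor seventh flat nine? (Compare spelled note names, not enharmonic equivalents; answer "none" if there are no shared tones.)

F# dominant seventh sharp nine: F-sharp A-sharp C-sharp E G-double-sharp
C# minor seventh flat nine: C-sharp E G-sharp B D
Common to both → C-sharp, E.

C-sharp, E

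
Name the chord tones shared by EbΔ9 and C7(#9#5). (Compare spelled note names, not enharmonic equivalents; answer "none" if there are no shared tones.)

EbΔ9 = Eb, G, Bb, D, F.
C7(#9#5) = C, E, G#, Bb, D#.
Shared: Bb.

Bb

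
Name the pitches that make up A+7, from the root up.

A C# E# G

A+7 is an augmented seventh built on A.
Root: A
Major 3rd (3rd): C#
Augmented 5th (5th): E#
Minor 7th (7th): G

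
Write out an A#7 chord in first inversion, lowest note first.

A#7 = A#–C##–E#–G#; first inversion → third (C##) lowest.

C##  E#  G#  A#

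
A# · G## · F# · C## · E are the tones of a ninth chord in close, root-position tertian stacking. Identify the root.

Arranged so that each adjacent pair is a third by letter name: F# – A# – C## – E – G##.
The bottom of that stack, F#, is the root (this is F# dominant seventh sharp nine sharp five).

F#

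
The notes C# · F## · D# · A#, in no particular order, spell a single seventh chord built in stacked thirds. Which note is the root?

D#

Arranged so that each adjacent pair is a third by letter name: D# – F## – A# – C#.
The bottom of that stack, D#, is the root (this is D# dominant seventh).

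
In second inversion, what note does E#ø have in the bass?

B

E#ø = E#–G#–B–D#. Second inversion → fifth in the bass = B.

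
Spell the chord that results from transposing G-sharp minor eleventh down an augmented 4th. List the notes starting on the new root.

D, F, A, C, E, G

Transposed root: G♯ → D (augmented 4th down). So we spell D minor eleventh:
D — root
F — minor 3rd
A — perfect 5th
C — minor 7th
E — major 9th
G — perfect 11th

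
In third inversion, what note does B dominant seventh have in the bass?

B dominant seventh = B–D-sharp–F-sharp–A. Third inversion → seventh in the bass = A.

A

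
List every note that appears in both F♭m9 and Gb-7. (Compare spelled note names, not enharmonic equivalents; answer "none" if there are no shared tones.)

F♭, G♭

F♭m9: F♭ A𝄫 C♭ E𝄫 G♭
Gb-7: G♭ B𝄫 D♭ F♭
Common to both → F♭, G♭.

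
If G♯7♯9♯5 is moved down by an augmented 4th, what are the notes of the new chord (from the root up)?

G# down an augmented 4th → D. New chord: D dominant seventh sharp nine sharp five.
Root: D
Major 3rd (3rd): F#
Augmented 5th (5th): A#
Minor 7th (7th): C
Augmented 9th (9th): E#

D, F#, A#, C, E#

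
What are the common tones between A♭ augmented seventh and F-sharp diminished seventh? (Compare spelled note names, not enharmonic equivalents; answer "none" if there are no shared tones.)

A♭ augmented seventh: Ab C E Gb
F-sharp diminished seventh: F# A C Eb
Common to both → C.

C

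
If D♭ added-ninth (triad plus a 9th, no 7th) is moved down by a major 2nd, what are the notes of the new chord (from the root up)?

A major 2nd down from D-flat is C-flat, so the new chord is C-flat added-ninth.
root → C-flat
3rd (major 3rd) → E-flat
5th (perfect 5th) → G-flat
9th (major 9th) → D-flat

C-flat  E-flat  G-flat  D-flat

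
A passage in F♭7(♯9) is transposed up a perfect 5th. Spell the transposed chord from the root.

C♭ E♭ G♭ B𝄫 D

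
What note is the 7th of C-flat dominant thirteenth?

B-double-flat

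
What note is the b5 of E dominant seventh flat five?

E dominant seventh flat five is built on E; its 5th is a diminished 5th above the root.
A fifth above E uses the letter B, and the diminished 5th above E is Bb.

Bb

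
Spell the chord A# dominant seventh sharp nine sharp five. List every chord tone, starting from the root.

A# dominant seventh sharp nine sharp five is a dominant seventh sharp nine sharp five built on A#.
root → A#
3rd (major 3rd) → C##
5th (augmented 5th) → E##
7th (minor 7th) → G#
9th (augmented 9th) → B##

A#, C##, E##, G#, B##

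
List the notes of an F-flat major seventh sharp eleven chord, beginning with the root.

F-flat, A-flat, C-flat, E-flat, B-flat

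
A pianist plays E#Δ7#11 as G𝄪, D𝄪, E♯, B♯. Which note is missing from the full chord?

E#Δ7#11 = E♯, G𝄪, B♯, D𝄪, A𝄪. The voicing lacks the 11th (augmented 11th), A𝄪.

A𝄪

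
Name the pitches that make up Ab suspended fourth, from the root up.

A-flat  D-flat  E-flat

Root A-flat, quality suspended fourth:
A-flat — root
D-flat — perfect 4th
E-flat — perfect 5th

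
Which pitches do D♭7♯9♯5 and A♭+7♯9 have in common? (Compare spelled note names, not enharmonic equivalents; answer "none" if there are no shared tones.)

E

D♭7♯9♯5 = Db, F, A, Cb, E.
A♭+7♯9 = Ab, C, E, Gb, B.
Shared: E.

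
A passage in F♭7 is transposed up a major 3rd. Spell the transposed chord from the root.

Fb up a major 3rd → Ab. New chord: Ab dominant seventh.
root → Ab
3rd (major 3rd) → C
5th (perfect 5th) → Eb
7th (minor 7th) → Gb

Ab C Eb Gb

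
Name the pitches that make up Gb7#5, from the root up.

Gb  Bb  D  Fb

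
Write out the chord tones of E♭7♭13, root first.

E♭7♭13 is a dominant seventh flat thirteen built on E♭.
E♭ — root
G — major 3rd
B♭ — perfect 5th
D♭ — minor 7th
C♭ — minor 13th

E♭  G  B♭  D♭  C♭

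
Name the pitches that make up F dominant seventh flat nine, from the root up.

F, A, C, Eb, Gb

F dominant seventh flat nine is a dominant seventh flat nine built on F.
F — root
A — major 3rd
C — perfect 5th
Eb — minor 7th
Gb — minor 9th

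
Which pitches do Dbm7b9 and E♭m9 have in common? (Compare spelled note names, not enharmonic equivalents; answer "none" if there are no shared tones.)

Dbm7b9: Db Fb Ab Cb Ebb
E♭m9: Eb Gb Bb Db F
Common to both → Db.

Db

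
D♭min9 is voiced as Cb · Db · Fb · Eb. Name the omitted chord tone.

The full D♭min9 chord is Db, Fb, Ab, Cb, Eb.
Comparing with the voicing, the perfect 5th (5th) — Ab — is absent.

Ab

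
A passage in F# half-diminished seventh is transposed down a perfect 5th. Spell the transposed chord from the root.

A perfect 5th down from F-sharp is B, so the new chord is B half-diminished seventh.
root → B
3rd (minor 3rd) → D
5th (diminished 5th) → F
7th (minor 7th) → A

B  D  F  A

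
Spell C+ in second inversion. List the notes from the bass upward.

G# C E

In root position, C+ is C–E–G#.
Second inversion puts the fifth (G#) in the bass.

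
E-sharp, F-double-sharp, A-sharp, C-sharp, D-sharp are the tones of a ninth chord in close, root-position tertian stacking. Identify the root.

Stacking in thirds gives D-sharp – F-double-sharp – A-sharp – C-sharp – E-sharp, so D-sharp is the root — D-sharp dominant ninth.

D-sharp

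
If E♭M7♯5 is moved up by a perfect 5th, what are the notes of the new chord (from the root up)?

Transposed root: Eb → Bb (perfect 5th up). So we spell Bb augmented major seventh:
Root: Bb
Major 3rd (3rd): D
Augmented 5th (5th): F#
Major 7th (7th): A

Bb – D – F# – A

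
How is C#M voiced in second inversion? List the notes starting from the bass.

G#, C#, E#

In root position, C#M is C#–E#–G#.
Second inversion puts the fifth (G#) in the bass.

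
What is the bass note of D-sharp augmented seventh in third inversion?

D-sharp augmented seventh = D-sharp–F-double-sharp–A-double-sharp–C-sharp. Third inversion → seventh in the bass = C-sharp.

C-sharp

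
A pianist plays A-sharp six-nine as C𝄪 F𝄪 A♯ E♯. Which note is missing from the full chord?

B♯

The full A-sharp six-nine chord is A♯, C𝄪, E♯, F𝄪, B♯.
Comparing with the voicing, the major 9th (9th) — B♯ — is absent.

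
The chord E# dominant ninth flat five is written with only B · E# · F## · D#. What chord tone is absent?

E# dominant ninth flat five = E#, G##, B, D#, F##. The voicing lacks the 3rd (major 3rd), G##.

G##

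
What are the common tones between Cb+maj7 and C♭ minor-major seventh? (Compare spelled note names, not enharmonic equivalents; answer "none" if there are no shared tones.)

C♭  B♭

Cb+maj7: C♭ E♭ G B♭
C♭ minor-major seventh: C♭ E𝄫 G♭ B♭
Common to both → C♭, B♭.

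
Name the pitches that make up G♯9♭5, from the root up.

G♯9♭5 is a dominant ninth flat five built on G#.
root → G#
3rd (major 3rd) → B#
5th (diminished 5th) → D
7th (minor 7th) → F#
9th (major 9th) → A#

G#  B#  D  F#  A#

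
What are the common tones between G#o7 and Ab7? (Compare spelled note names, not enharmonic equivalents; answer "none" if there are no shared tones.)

G#o7: G# B D F
Ab7: Ab C Eb Gb
Common to both → none.

none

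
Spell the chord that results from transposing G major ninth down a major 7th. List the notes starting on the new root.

Transposed root: G → A-flat (major 7th down). So we spell A-flat major ninth:
root → A-flat
3rd (major 3rd) → C
5th (perfect 5th) → E-flat
7th (major 7th) → G
9th (major 9th) → B-flat

A-flat, C, E-flat, G, B-flat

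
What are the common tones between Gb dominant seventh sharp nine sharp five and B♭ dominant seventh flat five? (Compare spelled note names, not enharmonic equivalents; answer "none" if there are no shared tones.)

B-flat D F-flat

Gb dominant seventh sharp nine sharp five = G-flat, B-flat, D, F-flat, A.
B♭ dominant seventh flat five = B-flat, D, F-flat, A-flat.
Shared: B-flat, D, F-flat.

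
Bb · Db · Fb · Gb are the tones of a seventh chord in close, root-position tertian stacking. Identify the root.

Stacking in thirds gives Gb – Bb – Db – Fb, so Gb is the root — Gb dominant seventh.

Gb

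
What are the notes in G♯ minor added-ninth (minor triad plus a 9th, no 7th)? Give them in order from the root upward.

G♯ minor added-ninth: minor added-ninth on G-sharp.
- root: G-sharp
- minor 3rd: B
- perfect 5th: D-sharp
- major 9th: A-sharp

G-sharp – B – D-sharp – A-sharp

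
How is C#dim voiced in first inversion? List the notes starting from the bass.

In root position, C#dim is C♯–E–G.
First inversion puts the third (E) in the bass.

E, G, C♯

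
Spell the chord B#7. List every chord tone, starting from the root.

B# – D## – F## – A#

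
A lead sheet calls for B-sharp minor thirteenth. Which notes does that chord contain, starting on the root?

Root B-sharp, quality minor thirteenth:
B-sharp — root
D-sharp — minor 3rd
F-double-sharp — perfect 5th
A-sharp — minor 7th
C-double-sharp — major 9th
E-sharp — perfect 11th
G-double-sharp — major 13th

B-sharp – D-sharp – F-double-sharp – A-sharp – C-double-sharp – E-sharp – G-double-sharp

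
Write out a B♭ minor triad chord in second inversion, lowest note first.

F  Bb  Db

In root position, B♭ minor triad is Bb–Db–F.
Second inversion puts the fifth (F) in the bass.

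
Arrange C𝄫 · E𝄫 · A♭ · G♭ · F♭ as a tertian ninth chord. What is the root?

F♭

Stacking in thirds gives F♭ – A♭ – C𝄫 – E𝄫 – G♭, so F♭ is the root — F♭ dominant ninth flat five.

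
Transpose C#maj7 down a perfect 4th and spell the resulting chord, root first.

G# – B# – D# – F##

Transposed root: C# → G# (perfect 4th down). So we spell G# major seventh:
G# — root
B# — major 3rd
D# — perfect 5th
F## — major 7th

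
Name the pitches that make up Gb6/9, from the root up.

Gb – Bb – Db – Eb – Ab

Gb6/9 is a six-nine built on Gb.
Root: Gb
Major 3rd (3rd): Bb
Perfect 5th (5th): Db
Major 6th (6th): Eb
Major 9th (9th): Ab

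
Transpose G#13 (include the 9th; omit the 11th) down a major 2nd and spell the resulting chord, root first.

A major 2nd down from G# is F#, so the new chord is F# dominant thirteenth.
Root: F#
Major 3rd (3rd): A#
Perfect 5th (5th): C#
Minor 7th (7th): E
Major 9th (9th): G#
Major 13th (13th): D#

F#, A#, C#, E, G#, D#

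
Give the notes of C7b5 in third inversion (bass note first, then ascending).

B♭ C E G♭

C7b5 = C–E–G♭–B♭; third inversion → seventh (B♭) lowest.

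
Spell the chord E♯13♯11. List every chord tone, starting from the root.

E♯  G𝄪  B♯  D♯  F𝄪  A𝄪  C𝄪

Root E♯, quality dominant thirteenth sharp eleven:
Root: E♯
Major 3rd (3rd): G𝄪
Perfect 5th (5th): B♯
Minor 7th (7th): D♯
Major 9th (9th): F𝄪
Augmented 11th (11th): A𝄪
Major 13th (13th): C𝄪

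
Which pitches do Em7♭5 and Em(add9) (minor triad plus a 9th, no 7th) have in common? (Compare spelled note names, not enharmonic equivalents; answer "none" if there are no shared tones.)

Em7♭5 = E, G, Bb, D.
Em(add9) = E, G, B, F#.
Shared: E, G.

E, G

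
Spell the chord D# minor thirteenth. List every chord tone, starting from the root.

D# minor thirteenth: minor thirteenth on D#.
root → D#
3rd (minor 3rd) → F#
5th (perfect 5th) → A#
7th (minor 7th) → C#
9th (major 9th) → E#
11th (perfect 11th) → G#
13th (major 13th) → B#

D#, F#, A#, C#, E#, G#, B#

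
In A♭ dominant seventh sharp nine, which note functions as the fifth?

Root of A♭ dominant seventh sharp nine = Ab. The 5th is a perfect 5th: Ab up a perfect 5th → Eb.

Eb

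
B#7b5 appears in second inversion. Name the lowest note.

B#7b5 = B♯–D𝄪–F♯–A♯. Second inversion → fifth in the bass = F♯.

F♯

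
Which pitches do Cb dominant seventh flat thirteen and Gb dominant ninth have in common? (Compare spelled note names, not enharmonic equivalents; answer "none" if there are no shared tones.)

G♭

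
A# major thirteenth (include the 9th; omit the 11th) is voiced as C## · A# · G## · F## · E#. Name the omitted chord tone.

The full A# major thirteenth chord is A#, C##, E#, G##, B#, F##.
Comparing with the voicing, the major 9th (9th) — B# — is absent.

B#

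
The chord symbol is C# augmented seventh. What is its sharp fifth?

G-double-sharp

Root of C# augmented seventh = C-sharp. The 5th is an augmented 5th: C-sharp up an augmented 5th → G-double-sharp.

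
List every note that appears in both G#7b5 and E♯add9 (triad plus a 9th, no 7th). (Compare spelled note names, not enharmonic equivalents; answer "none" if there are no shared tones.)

B#

G#7b5 = G#, B#, D, F#.
E♯add9 = E#, G##, B#, F##.
Shared: B#.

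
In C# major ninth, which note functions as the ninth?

D#

Root of C# major ninth = C#. The 9th is a major 9th: C# up a major 9th → D#.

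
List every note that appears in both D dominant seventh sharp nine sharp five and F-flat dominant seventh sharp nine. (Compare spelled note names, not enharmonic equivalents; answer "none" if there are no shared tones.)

none

D dominant seventh sharp nine sharp five = D, F-sharp, A-sharp, C, E-sharp.
F-flat dominant seventh sharp nine = F-flat, A-flat, C-flat, E-double-flat, G.
Shared: none.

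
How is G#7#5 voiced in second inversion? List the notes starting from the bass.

D𝄪  F♯  G♯  B♯

G#7#5 = G♯–B♯–D𝄪–F♯; second inversion → fifth (D𝄪) lowest.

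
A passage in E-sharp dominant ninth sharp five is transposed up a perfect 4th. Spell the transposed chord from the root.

E-sharp up a perfect 4th → A-sharp. New chord: A-sharp dominant ninth sharp five.
root → A-sharp
3rd (major 3rd) → C-double-sharp
5th (augmented 5th) → E-double-sharp
7th (minor 7th) → G-sharp
9th (major 9th) → B-sharp

A-sharp, C-double-sharp, E-double-sharp, G-sharp, B-sharp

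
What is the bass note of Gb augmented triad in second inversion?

D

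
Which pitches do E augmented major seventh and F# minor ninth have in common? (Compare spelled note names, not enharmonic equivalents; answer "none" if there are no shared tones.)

E augmented major seventh = E, G-sharp, B-sharp, D-sharp.
F# minor ninth = F-sharp, A, C-sharp, E, G-sharp.
Shared: E, G-sharp.

E, G-sharp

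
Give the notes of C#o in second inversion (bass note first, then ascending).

G  C#  E

In root position, C#o is C#–E–G.
Second inversion puts the fifth (G) in the bass.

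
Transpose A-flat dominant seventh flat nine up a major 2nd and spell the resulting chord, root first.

A-flat up a major 2nd → B-flat. New chord: B-flat dominant seventh flat nine.
- root: B-flat
- major 3rd: D
- perfect 5th: F
- minor 7th: A-flat
- minor 9th: C-flat

B-flat  D  F  A-flat  C-flat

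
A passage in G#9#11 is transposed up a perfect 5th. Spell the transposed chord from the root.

A perfect 5th up from G# is D#, so the new chord is D# dominant ninth sharp eleven.
- root: D#
- major 3rd: F##
- perfect 5th: A#
- minor 7th: C#
- major 9th: E#
- augmented 11th: G##

D#  F##  A#  C#  E#  G##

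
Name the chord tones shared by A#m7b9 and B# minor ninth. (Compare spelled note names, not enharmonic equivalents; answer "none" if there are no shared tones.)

A#

A#m7b9: A# C# E# G# B
B# minor ninth: B# D# F## A# C##
Common to both → A#.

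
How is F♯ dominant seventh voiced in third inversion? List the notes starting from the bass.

F♯ dominant seventh = F-sharp–A-sharp–C-sharp–E; third inversion → seventh (E) lowest.

E, F-sharp, A-sharp, C-sharp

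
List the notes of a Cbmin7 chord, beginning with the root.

Cb, Ebb, Gb, Bbb

Cbmin7: minor seventh on Cb.
Cb — root
Ebb — minor 3rd
Gb — perfect 5th
Bbb — minor 7th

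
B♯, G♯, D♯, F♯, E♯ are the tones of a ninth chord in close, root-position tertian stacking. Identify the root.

E♯

Stacking in thirds gives E♯ – G♯ – B♯ – D♯ – F♯, so E♯ is the root — E♯ minor seventh flat nine.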